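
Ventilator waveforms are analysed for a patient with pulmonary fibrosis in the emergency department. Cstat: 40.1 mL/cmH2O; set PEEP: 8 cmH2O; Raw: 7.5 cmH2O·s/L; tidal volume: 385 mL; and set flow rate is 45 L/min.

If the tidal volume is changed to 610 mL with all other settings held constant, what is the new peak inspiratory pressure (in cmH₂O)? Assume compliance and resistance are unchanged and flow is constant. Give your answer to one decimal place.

Flow: 45 L/min ÷ 60 = 0.75 L/s.
PIP = Vt/C + R·V̇ + PEEP (constant-flow equation of motion).
Only the elastic term changes: ΔPIP = ΔVt / C = (610 − 385) / 40.1 = 5.611 cmH2O.
Original PIP = 385/40.1 + 7.5×0.75 + 8 = 23.226 cmH2O; new PIP = 23.226 + (5.611) = 28.837 cmH2O.

28.8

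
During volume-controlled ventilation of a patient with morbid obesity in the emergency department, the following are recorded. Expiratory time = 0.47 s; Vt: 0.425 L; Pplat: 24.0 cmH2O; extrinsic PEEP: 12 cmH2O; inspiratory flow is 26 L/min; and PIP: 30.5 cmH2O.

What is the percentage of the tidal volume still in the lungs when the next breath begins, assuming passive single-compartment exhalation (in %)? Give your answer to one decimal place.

41.3

Flow: 26 L/min ÷ 60 = 0.4333 L/s.
R = (PIP − Pplat)/V̇ = (30.5 − 24.0) / 0.4333 = 6.5/0.4333 = 15.001 cmH2O·s/L.
C = Vt/(Pplat − PEEP) = 425.0 / (24.0 − 12) = 425.0/12.0 = 35.417 mL/cmH2O.
τ = R × C = 15.001 × 0.03542 L/cmH2O = 0.5313 s.
Fraction remaining at end-expiration = e^(−Te/τ) = e^(−0.47/0.5313) = 0.4129 → 41.29%.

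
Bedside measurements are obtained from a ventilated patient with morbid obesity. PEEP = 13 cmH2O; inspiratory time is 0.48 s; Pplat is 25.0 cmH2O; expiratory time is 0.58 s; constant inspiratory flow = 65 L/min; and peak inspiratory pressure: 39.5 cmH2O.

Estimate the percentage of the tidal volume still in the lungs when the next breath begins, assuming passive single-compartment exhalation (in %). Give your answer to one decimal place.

36.8

Flow: 65 L/min ÷ 60 = 1.0833 L/s.
Vt = flow × Ti = 1.0833 L/s × 0.48 s × 1000 mL/L = 519.98 mL.
R = (PIP − Pplat)/V̇ = (39.5 − 25.0) / 1.0833 = 14.5/1.0833 = 13.385 cmH2O·s/L.
C = Vt/(Pplat − PEEP) = 519.98 / (25.0 − 13) = 519.98/12.0 = 43.332 mL/cmH2O.
τ = R × C = 13.385 × 0.04333 L/cmH2O = 0.58 s.
Fraction remaining at end-expiration = e^(−Te/τ) = e^(−0.58/0.58) = 0.3679 → 36.79%.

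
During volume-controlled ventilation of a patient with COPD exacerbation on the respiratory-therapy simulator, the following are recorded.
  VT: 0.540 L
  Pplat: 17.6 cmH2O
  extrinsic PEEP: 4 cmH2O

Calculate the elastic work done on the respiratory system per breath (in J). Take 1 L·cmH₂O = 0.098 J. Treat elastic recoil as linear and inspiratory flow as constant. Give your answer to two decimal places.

Elastic work ≈ ½ × (Pplat − PEEP) × Vt = 0.5 × (17.6 − 4) × 0.540 L = 0.5 × 13.6 × 0.540 = 3.672 L·cmH2O.
× 0.098 J/(L·cmH2O) → 0.3599 J.

0.36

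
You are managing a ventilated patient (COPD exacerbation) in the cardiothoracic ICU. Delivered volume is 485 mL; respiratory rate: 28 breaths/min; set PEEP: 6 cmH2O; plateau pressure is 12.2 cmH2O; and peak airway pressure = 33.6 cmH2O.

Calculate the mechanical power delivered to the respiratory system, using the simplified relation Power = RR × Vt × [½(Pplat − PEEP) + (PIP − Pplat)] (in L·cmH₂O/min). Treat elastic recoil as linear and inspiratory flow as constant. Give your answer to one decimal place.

Per-breath work = Vt × [½(Pplat−PEEP) + (PIP−Pplat)] = 0.485 × [0.5×6.2 + 21.4] = 0.485 × 24.5 = 11.883 L·cmH2O.
Power = 28 × 11.883 = 332.72 L·cmH2O/min.

332.7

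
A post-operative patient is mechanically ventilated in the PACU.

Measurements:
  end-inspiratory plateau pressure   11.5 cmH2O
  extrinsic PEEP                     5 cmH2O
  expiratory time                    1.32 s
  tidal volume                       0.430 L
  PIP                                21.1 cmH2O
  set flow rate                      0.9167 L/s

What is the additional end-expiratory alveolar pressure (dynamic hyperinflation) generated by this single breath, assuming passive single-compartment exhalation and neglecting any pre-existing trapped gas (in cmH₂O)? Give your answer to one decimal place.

1.0

R = (PIP − Pplat)/V̇ = (21.1 − 11.5) / 0.9167 = 9.6/0.9167 = 10.472 cmH2O·s/L.
C = Vt/(Pplat − PEEP) = 430.0 / (11.5 − 5) = 430.0/6.5 = 66.154 mL/cmH2O.
τ = R × C = 10.472 × 0.06615 L/cmH2O = 0.6927 s.
Fraction remaining = e^(−Te/τ) = e^(−1.32/0.6927) = 0.1487; trapped volume = 430.0 × 0.1487 = 63.941 mL.
Additional alveolar pressure from trapping ≈ V_trapped / C = 63.941 / 66.154 = 0.9665 cmH2O.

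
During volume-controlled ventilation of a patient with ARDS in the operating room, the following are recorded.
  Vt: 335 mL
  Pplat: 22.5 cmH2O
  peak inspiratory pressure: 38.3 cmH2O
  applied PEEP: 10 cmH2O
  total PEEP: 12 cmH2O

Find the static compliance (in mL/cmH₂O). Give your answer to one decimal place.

End-expiratory occlusion gives total PEEP = 12 cmH2O (intrinsic PEEP = 12 − 10 = 2). Use total PEEP for the elastic gradient.
Cstat = Vt / (Pplat − PEEPtotal) = 335 / (22.5 − 12) = 335 / 10.5 = 31.905 mL/cmH2O.

31.9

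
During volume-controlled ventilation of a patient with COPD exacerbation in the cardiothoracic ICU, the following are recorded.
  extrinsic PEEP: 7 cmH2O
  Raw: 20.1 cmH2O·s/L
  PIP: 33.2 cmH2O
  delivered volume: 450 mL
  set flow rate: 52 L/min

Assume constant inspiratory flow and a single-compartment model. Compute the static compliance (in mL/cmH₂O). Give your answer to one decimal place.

Flow: 52 L/min ÷ 60 = 0.8667 L/s.
Equation of motion (constant flow): PIP = Vt/C + R·V̇ + PEEP.
Vt/C = PIP − R·V̇ − PEEP = 33.2 − 20.1×0.8667 − 7 = 33.2 − 17.421 − 7 = 8.779 cmH2O.
C = Vt / 8.779 = 450 / 8.779 = 51.259 mL/cmH2O.

51.3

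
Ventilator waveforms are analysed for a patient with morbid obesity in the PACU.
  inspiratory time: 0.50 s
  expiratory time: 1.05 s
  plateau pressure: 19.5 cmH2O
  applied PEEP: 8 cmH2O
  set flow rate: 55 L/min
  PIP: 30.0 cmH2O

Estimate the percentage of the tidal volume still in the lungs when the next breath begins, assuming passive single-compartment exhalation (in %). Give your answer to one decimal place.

Flow: 55 L/min ÷ 60 = 0.9167 L/s.
Vt = flow × Ti = 0.9167 L/s × 0.50 s × 1000 mL/L = 458.35 mL.
R = (PIP − Pplat)/V̇ = (30.0 − 19.5) / 0.9167 = 10.5/0.9167 = 11.454 cmH2O·s/L.
C = Vt/(Pplat − PEEP) = 458.35 / (19.5 − 8) = 458.35/11.5 = 39.857 mL/cmH2O.
τ = R × C = 11.454 × 0.03986 L/cmH2O = 0.4566 s.
Fraction remaining at end-expiration = e^(−Te/τ) = e^(−1.05/0.4566) = 0.1003 → 10.03%.

10.0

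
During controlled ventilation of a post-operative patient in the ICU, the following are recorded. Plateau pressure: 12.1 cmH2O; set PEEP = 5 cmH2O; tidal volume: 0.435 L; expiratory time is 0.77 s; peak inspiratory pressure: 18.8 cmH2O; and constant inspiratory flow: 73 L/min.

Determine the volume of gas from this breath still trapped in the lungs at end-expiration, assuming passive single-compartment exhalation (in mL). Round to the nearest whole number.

Flow: 73 L/min ÷ 60 = 1.2167 L/s.
R = (PIP − Pplat)/V̇ = (18.8 − 12.1) / 1.2167 = 6.7/1.2167 = 5.507 cmH2O·s/L.
C = Vt/(Pplat − PEEP) = 435.0 / (12.1 − 5) = 435.0/7.1 = 61.268 mL/cmH2O.
τ = R × C = 5.507 × 0.06127 L/cmH2O = 0.3374 s.
Fraction remaining = e^(−Te/τ) = e^(−0.77/0.3374) = 0.1021.
Trapped volume = 435.0 × 0.1021 = 44.414 mL.

44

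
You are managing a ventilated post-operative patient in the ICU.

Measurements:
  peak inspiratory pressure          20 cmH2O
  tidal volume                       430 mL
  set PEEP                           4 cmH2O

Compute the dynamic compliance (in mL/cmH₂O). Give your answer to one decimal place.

Dynamic compliance = Vt / (PIP − PEEP) = 430 / (20 − 4) = 430 / 16.0 = 26.875 mL/cmH2O.

26.9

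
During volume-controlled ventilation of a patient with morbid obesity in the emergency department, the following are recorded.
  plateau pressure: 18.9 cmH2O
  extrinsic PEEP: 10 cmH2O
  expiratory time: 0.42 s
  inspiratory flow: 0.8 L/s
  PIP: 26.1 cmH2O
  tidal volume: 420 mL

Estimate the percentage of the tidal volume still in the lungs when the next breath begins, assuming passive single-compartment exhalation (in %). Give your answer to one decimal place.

R = (PIP − Pplat)/V̇ = (26.1 − 18.9) / 0.8 = 7.2/0.8 = 9.0 cmH2O·s/L.
C = Vt/(Pplat − PEEP) = 420.0 / (18.9 − 10) = 420.0/8.9 = 47.191 mL/cmH2O.
τ = R × C = 9.0 × 0.04719 L/cmH2O = 0.4247 s.
Fraction remaining at end-expiration = e^(−Te/τ) = e^(−0.42/0.4247) = 0.372 → 37.2%.

37.2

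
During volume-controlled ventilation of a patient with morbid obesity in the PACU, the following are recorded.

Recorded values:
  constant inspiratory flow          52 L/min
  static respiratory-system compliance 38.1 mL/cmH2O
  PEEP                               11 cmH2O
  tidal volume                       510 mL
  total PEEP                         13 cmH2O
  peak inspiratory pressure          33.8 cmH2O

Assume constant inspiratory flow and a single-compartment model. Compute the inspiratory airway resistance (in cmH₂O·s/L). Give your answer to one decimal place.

Flow: 52 L/min ÷ 60 = 0.8667 L/s.
Total PEEP = 13 cmH2O (set 11 + intrinsic 2); this is the baseline alveolar pressure.
Equation of motion (constant flow): PIP = Vt/C + R·V̇ + PEEP.
R·V̇ = PIP − Vt/C − PEEP = 33.8 − 510/38.1 − 13 = 33.8 − 13.386 − 13 = 7.414 cmH2O.
R = 7.414 / 0.8667 = 8.554 cmH2O·s/L.

8.6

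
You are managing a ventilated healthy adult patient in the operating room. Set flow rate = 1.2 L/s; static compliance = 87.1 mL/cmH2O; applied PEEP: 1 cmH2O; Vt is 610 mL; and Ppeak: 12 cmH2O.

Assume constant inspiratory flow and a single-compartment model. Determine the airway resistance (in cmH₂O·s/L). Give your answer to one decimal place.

3.3

Equation of motion (constant flow): PIP = Vt/C + R·V̇ + PEEP.
R·V̇ = PIP − Vt/C − PEEP = 12 − 610/87.1 − 1 = 12 − 7.003 − 1 = 3.997 cmH2O.
R = 3.997 / 1.2 = 3.331 cmH2O·s/L.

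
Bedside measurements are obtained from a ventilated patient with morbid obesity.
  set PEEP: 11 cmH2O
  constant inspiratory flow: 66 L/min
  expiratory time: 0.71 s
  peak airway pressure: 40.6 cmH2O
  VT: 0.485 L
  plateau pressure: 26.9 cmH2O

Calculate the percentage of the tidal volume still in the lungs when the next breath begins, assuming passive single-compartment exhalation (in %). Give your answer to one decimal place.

15.4

Flow: 66 L/min ÷ 60 = 1.1 L/s.
R = (PIP − Pplat)/V̇ = (40.6 − 26.9) / 1.1 = 13.7/1.1 = 12.455 cmH2O·s/L.
C = Vt/(Pplat − PEEP) = 485.0 / (26.9 − 11) = 485.0/15.9 = 30.503 mL/cmH2O.
τ = R × C = 12.455 × 0.0305 L/cmH2O = 0.3799 s.
Fraction remaining at end-expiration = e^(−Te/τ) = e^(−0.71/0.3799) = 0.1543 → 15.43%.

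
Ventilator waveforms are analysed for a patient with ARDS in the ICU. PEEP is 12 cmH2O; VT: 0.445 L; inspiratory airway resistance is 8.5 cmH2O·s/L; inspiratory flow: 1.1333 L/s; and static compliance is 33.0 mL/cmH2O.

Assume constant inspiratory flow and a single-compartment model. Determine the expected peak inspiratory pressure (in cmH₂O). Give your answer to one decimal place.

Equation of motion (constant flow): PIP = Vt/C + R·V̇ + PEEP.
PIP = 445/33.0 + 8.5×1.1333 + 12 = 13.485 + 9.633 + 12 = 35.118 cmH2O.

35.1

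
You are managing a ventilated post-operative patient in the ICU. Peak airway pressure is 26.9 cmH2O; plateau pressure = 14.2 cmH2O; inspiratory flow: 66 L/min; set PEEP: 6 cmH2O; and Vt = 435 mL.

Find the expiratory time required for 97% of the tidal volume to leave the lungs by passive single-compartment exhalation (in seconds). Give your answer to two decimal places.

Flow: 66 L/min ÷ 60 = 1.1 L/s.
R = (PIP − Pplat)/V̇ = (26.9 − 14.2) / 1.1 = 12.7/1.1 = 11.545 cmH2O·s/L.
C = Vt/(Pplat − PEEP) = 435.0 / (14.2 − 6) = 435.0/8.2 = 53.049 mL/cmH2O.
τ = R × C = 11.545 × 0.05305 L/cmH2O = 0.6125 s.
t = −τ·ln(1 − 0.97) = −0.6125·ln(0.03) = 2.148 s.

2.15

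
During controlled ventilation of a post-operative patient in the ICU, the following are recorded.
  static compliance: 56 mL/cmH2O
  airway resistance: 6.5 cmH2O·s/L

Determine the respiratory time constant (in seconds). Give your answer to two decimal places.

τ = R × C = 6.5 × 56 mL/cmH2O = 6.5 × 0.056 L/cmH2O = 0.364 s.

0.36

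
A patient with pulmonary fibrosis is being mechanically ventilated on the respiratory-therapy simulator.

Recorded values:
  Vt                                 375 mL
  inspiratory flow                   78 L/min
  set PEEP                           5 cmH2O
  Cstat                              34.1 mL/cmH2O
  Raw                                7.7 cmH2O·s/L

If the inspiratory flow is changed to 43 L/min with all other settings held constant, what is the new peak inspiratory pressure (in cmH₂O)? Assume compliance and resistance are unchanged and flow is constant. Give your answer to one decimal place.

Flow: 78 L/min ÷ 60 = 1.3 L/s.
New flow: 43 L/min ÷ 60 = 0.7167 L/s.
PIP = Vt/C + R·V̇ + PEEP (constant-flow equation of motion).
Only the resistive term changes: ΔPIP = R × ΔV̇ = 7.7 × (0.7167 − 1.3) = 7.7 × -0.5833 = -4.491 cmH2O.
Original PIP = 375/34.1 + 7.7×1.3 + 5 = 26.007 cmH2O; new PIP = 26.007 + (-4.491) = 21.516 cmH2O.

21.5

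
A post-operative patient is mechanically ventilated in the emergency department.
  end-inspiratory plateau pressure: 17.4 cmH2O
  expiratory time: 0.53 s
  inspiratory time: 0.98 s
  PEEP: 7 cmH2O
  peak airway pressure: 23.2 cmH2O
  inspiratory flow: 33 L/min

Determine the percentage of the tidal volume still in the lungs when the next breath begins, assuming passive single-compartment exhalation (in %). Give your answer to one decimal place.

Flow: 33 L/min ÷ 60 = 0.55 L/s.
Vt = flow × Ti = 0.55 L/s × 0.98 s × 1000 mL/L = 539.0 mL.
R = (PIP − Pplat)/V̇ = (23.2 − 17.4) / 0.55 = 5.8/0.55 = 10.545 cmH2O·s/L.
C = Vt/(Pplat − PEEP) = 539.0 / (17.4 − 7) = 539.0/10.4 = 51.827 mL/cmH2O.
τ = R × C = 10.545 × 0.05183 L/cmH2O = 0.5465 s.
Fraction remaining at end-expiration = e^(−Te/τ) = e^(−0.53/0.5465) = 0.3792 → 37.92%.

37.9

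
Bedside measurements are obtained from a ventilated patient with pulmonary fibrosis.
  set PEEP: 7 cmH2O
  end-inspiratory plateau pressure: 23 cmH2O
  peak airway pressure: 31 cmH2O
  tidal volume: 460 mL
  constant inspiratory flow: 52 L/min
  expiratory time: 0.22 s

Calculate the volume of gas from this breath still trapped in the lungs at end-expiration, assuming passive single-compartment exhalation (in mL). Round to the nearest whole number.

201

Flow: 52 L/min ÷ 60 = 0.8667 L/s.
R = (PIP − Pplat)/V̇ = (31 − 23) / 0.8667 = 8.0/0.8667 = 9.23 cmH2O·s/L.
C = Vt/(Pplat − PEEP) = 460.0 / (23 − 7) = 460.0/16.0 = 28.75 mL/cmH2O.
τ = R × C = 9.23 × 0.02875 L/cmH2O = 0.2654 s.
Fraction remaining = e^(−Te/τ) = e^(−0.22/0.2654) = 0.4365.
Trapped volume = 460.0 × 0.4365 = 200.79 mL.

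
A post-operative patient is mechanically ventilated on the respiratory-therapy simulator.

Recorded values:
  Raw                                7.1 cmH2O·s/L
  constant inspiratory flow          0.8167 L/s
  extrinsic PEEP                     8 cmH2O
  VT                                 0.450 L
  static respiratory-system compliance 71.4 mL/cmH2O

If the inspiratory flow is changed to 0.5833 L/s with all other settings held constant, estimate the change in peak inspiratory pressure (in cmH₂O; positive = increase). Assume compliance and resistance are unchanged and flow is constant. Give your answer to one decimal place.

PIP = Vt/C + R·V̇ + PEEP (constant-flow equation of motion).
Only the resistive term changes: ΔPIP = R × ΔV̇ = 7.1 × (0.5833 − 0.8167) = 7.1 × -0.2334 = -1.657 cmH2O.

-1.7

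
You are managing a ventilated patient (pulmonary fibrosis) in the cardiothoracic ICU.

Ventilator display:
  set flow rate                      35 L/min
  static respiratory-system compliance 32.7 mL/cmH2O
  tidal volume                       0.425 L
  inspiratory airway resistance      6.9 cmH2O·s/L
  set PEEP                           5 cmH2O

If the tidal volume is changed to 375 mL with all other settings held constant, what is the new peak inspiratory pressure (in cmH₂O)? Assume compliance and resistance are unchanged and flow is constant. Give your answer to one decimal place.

Flow: 35 L/min ÷ 60 = 0.5833 L/s.
PIP = Vt/C + R·V̇ + PEEP (constant-flow equation of motion).
Only the elastic term changes: ΔPIP = ΔVt / C = (375 − 425) / 32.7 = -1.529 cmH2O.
Original PIP = 425/32.7 + 6.9×0.5833 + 5 = 22.022 cmH2O; new PIP = 22.022 + (-1.529) = 20.493 cmH2O.

20.5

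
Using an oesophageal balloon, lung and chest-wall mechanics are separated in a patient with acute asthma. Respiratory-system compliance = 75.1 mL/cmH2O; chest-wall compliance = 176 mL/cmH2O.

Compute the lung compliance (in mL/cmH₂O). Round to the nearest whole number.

1/CL = 1/Crs − 1/Ccw.
1/CL = 1/75.1 − 1/176 = 0.007634.
CL = 130.99 mL/cmH2O.

131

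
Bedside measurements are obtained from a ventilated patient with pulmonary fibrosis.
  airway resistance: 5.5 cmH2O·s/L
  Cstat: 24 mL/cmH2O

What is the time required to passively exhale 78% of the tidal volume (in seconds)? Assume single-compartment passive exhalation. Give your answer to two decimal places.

0.20

τ = R × C = 5.5 × 24 mL/cmH2O = 5.5 × 0.024 L/cmH2O = 0.132 s.
Exhaled fraction f = 1 − e^(−t/τ) → t = −τ·ln(1 − f) = −0.132·ln(0.22) = 0.1999 s.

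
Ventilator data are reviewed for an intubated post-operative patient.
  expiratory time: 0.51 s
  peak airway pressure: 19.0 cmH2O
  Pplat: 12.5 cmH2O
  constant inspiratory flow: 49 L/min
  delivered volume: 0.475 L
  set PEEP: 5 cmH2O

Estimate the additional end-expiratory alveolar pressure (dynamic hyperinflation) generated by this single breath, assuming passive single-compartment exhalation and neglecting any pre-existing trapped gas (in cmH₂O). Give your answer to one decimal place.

2.7

Flow: 49 L/min ÷ 60 = 0.8167 L/s.
R = (PIP − Pplat)/V̇ = (19.0 − 12.5) / 0.8167 = 6.5/0.8167 = 7.959 cmH2O·s/L.
C = Vt/(Pplat − PEEP) = 475.0 / (12.5 − 5) = 475.0/7.5 = 63.333 mL/cmH2O.
τ = R × C = 7.959 × 0.06333 L/cmH2O = 0.504 s.
Fraction remaining = e^(−Te/τ) = e^(−0.51/0.504) = 0.3635; trapped volume = 475.0 × 0.3635 = 172.66 mL.
Additional alveolar pressure from trapping ≈ V_trapped / C = 172.66 / 63.333 = 2.726 cmH2O.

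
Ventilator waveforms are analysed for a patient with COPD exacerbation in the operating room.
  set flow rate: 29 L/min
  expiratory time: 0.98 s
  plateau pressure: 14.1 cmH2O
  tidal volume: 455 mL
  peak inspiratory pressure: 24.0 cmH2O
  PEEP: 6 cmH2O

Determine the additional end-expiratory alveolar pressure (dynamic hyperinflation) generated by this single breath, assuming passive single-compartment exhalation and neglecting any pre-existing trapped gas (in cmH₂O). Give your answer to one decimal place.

3.5

Flow: 29 L/min ÷ 60 = 0.4833 L/s.
R = (PIP − Pplat)/V̇ = (24.0 − 14.1) / 0.4833 = 9.9/0.4833 = 20.484 cmH2O·s/L.
C = Vt/(Pplat − PEEP) = 455.0 / (14.1 − 6) = 455.0/8.1 = 56.173 mL/cmH2O.
τ = R × C = 20.484 × 0.05617 L/cmH2O = 1.151 s.
Fraction remaining = e^(−Te/τ) = e^(−0.98/1.151) = 0.4268; trapped volume = 455.0 × 0.4268 = 194.19 mL.
Additional alveolar pressure from trapping ≈ V_trapped / C = 194.19 / 56.173 = 3.457 cmH2O.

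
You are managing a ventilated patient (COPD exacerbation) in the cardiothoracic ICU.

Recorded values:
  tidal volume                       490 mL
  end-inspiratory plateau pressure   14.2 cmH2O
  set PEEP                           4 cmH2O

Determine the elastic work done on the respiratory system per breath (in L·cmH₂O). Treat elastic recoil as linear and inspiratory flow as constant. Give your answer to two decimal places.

2.50

Elastic work ≈ ½ × (Pplat − PEEP) × Vt = 0.5 × (14.2 − 4) × 0.490 L = 0.5 × 10.2 × 0.490 = 2.499 L·cmH2O.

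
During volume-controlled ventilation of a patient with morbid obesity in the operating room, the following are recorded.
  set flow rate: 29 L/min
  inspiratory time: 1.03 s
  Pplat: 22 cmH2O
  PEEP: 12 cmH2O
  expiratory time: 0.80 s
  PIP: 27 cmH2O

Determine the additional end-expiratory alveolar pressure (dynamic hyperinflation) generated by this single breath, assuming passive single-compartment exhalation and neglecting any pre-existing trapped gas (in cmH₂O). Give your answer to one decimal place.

Flow: 29 L/min ÷ 60 = 0.4833 L/s.
Vt = flow × Ti = 0.4833 L/s × 1.03 s × 1000 mL/L = 497.8 mL.
R = (PIP − Pplat)/V̇ = (27 − 22) / 0.4833 = 5.0/0.4833 = 10.346 cmH2O·s/L.
C = Vt/(Pplat − PEEP) = 497.8 / (22 − 12) = 497.8/10.0 = 49.78 mL/cmH2O.
τ = R × C = 10.346 × 0.04978 L/cmH2O = 0.515 s.
Fraction remaining = e^(−Te/τ) = e^(−0.80/0.515) = 0.2115; trapped volume = 497.8 × 0.2115 = 105.28 mL.
Additional alveolar pressure from trapping ≈ V_trapped / C = 105.28 / 49.78 = 2.115 cmH2O.

2.1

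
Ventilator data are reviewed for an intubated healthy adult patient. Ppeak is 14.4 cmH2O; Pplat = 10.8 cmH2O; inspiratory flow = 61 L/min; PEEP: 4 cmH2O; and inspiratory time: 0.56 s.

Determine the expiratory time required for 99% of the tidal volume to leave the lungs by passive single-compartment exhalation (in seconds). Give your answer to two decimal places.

Flow: 61 L/min ÷ 60 = 1.0167 L/s.
Vt = flow × Ti = 1.0167 L/s × 0.56 s × 1000 mL/L = 569.35 mL.
R = (PIP − Pplat)/V̇ = (14.4 − 10.8) / 1.0167 = 3.6/1.0167 = 3.541 cmH2O·s/L.
C = Vt/(Pplat − PEEP) = 569.35 / (10.8 − 4) = 569.35/6.8 = 83.728 mL/cmH2O.
τ = R × C = 3.541 × 0.08373 L/cmH2O = 0.2965 s.
t = −τ·ln(1 − 0.99) = −0.2965·ln(0.01) = 1.365 s.

1.37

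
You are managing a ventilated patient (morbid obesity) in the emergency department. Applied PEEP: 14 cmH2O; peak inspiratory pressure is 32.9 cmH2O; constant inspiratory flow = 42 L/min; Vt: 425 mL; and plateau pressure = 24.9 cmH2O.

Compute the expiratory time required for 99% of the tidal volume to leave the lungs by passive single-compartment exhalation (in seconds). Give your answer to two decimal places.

2.05

Flow: 42 L/min ÷ 60 = 0.7 L/s.
R = (PIP − Pplat)/V̇ = (32.9 − 24.9) / 0.7 = 8.0/0.7 = 11.429 cmH2O·s/L.
C = Vt/(Pplat − PEEP) = 425.0 / (24.9 − 14) = 425.0/10.9 = 38.991 mL/cmH2O.
τ = R × C = 11.429 × 0.03899 L/cmH2O = 0.4456 s.
t = −τ·ln(1 − 0.99) = −0.4456·ln(0.01) = 2.052 s.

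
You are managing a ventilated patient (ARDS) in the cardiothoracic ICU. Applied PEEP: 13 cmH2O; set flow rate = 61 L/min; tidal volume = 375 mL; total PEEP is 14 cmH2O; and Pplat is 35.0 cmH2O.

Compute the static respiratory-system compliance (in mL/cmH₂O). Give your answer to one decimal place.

17.9

End-expiratory occlusion gives total PEEP = 14 cmH2O (intrinsic PEEP = 14 − 13 = 1). Use total PEEP for the elastic gradient.
Cstat = Vt / (Pplat − PEEPtotal) = 375 / (35.0 − 14) = 375 / 21.0 = 17.857 mL/cmH2O.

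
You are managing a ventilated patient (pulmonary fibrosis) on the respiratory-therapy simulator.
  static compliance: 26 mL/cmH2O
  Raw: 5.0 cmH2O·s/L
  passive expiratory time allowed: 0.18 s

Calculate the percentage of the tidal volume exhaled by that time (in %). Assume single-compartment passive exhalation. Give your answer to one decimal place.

75.0

τ = R × C = 5.0 × 26 mL/cmH2O = 5.0 × 0.026 L/cmH2O = 0.13 s.
Passive exhalation: V(t)/V₀ = e^(−t/τ) = e^(−0.18/0.13) = 0.2504.
Fraction exhaled = 1 − 0.2504 = 0.7496 → 74.96%.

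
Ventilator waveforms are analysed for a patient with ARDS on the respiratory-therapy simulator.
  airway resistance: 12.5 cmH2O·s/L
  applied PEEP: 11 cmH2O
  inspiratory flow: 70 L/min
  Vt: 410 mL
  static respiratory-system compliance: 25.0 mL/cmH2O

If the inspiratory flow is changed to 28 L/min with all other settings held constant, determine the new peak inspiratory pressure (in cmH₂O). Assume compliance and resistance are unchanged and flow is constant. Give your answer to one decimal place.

Flow: 70 L/min ÷ 60 = 1.1667 L/s.
New flow: 28 L/min ÷ 60 = 0.4667 L/s.
PIP = Vt/C + R·V̇ + PEEP (constant-flow equation of motion).
Only the resistive term changes: ΔPIP = R × ΔV̇ = 12.5 × (0.4667 − 1.1667) = 12.5 × -0.7 = -8.75 cmH2O.
Original PIP = 410/25.0 + 12.5×1.1667 + 11 = 41.984 cmH2O; new PIP = 41.984 + (-8.75) = 33.234 cmH2O.

33.2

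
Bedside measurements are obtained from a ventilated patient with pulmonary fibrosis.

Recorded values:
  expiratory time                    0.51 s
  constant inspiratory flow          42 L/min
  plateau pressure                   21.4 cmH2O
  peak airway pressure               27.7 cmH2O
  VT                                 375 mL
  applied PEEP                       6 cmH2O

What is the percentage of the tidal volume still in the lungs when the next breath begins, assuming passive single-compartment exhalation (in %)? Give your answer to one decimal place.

9.8

Flow: 42 L/min ÷ 60 = 0.7 L/s.
R = (PIP − Pplat)/V̇ = (27.7 − 21.4) / 0.7 = 6.3/0.7 = 9.0 cmH2O·s/L.
C = Vt/(Pplat − PEEP) = 375.0 / (21.4 − 6) = 375.0/15.4 = 24.351 mL/cmH2O.
τ = R × C = 9.0 × 0.02435 L/cmH2O = 0.2192 s.
Fraction remaining at end-expiration = e^(−Te/τ) = e^(−0.51/0.2192) = 0.09762 → 9.762%.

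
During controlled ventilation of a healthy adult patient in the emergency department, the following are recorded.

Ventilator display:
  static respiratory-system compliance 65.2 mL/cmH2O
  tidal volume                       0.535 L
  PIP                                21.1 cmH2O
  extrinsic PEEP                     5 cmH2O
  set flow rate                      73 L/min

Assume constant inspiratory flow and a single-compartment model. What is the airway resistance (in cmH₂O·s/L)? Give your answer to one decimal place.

Flow: 73 L/min ÷ 60 = 1.2167 L/s.
Equation of motion (constant flow): PIP = Vt/C + R·V̇ + PEEP.
R·V̇ = PIP − Vt/C − PEEP = 21.1 − 535/65.2 − 5 = 21.1 − 8.206 − 5 = 7.894 cmH2O.
R = 7.894 / 1.2167 = 6.488 cmH2O·s/L.

6.5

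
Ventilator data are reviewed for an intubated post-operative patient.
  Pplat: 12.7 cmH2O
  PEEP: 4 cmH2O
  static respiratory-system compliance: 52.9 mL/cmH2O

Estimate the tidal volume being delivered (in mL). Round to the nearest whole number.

460

Vt = Cstat × (Pplat − PEEP) = 52.9 × (12.7 − 4) = 52.9 × 8.7 = 460.23 mL.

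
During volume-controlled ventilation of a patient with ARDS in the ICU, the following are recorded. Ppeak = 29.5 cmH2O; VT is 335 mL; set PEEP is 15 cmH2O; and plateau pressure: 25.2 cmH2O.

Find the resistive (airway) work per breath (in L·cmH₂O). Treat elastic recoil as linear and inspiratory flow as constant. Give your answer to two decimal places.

1.44

With constant inspiratory flow the resistive pressure is constant at PIP − Pplat = 29.5 − 25.2 = 4.3 cmH2O, so resistive work = 4.3 × 0.335 = 1.441 L·cmH2O.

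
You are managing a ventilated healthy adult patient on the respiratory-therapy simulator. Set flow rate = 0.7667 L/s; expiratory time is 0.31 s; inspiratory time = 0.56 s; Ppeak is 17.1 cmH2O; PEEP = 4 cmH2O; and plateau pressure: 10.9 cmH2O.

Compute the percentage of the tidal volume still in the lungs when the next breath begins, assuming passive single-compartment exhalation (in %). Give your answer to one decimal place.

54.0

Vt = flow × Ti = 0.7667 L/s × 0.56 s × 1000 mL/L = 429.35 mL.
R = (PIP − Pplat)/V̇ = (17.1 − 10.9) / 0.7667 = 6.2/0.7667 = 8.087 cmH2O·s/L.
C = Vt/(Pplat − PEEP) = 429.35 / (10.9 − 4) = 429.35/6.9 = 62.225 mL/cmH2O.
τ = R × C = 8.087 × 0.06223 L/cmH2O = 0.5033 s.
Fraction remaining at end-expiration = e^(−Te/τ) = e^(−0.31/0.5033) = 0.5401 → 54.01%.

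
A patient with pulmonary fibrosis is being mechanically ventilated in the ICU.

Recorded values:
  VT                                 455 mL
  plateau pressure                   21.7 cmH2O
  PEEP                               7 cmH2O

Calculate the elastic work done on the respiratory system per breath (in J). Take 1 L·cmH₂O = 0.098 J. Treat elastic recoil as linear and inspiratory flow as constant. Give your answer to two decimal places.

Elastic work ≈ ½ × (Pplat − PEEP) × Vt = 0.5 × (21.7 − 7) × 0.455 L = 0.5 × 14.7 × 0.455 = 3.344 L·cmH2O.
× 0.098 J/(L·cmH2O) → 0.3277 J.

0.33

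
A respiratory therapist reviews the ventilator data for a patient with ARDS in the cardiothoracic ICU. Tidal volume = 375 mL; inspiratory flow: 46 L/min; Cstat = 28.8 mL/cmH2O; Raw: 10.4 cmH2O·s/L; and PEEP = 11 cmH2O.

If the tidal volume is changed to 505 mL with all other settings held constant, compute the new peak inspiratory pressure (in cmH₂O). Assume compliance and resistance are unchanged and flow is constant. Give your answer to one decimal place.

Flow: 46 L/min ÷ 60 = 0.7667 L/s.
PIP = Vt/C + R·V̇ + PEEP (constant-flow equation of motion).
Only the elastic term changes: ΔPIP = ΔVt / C = (505 − 375) / 28.8 = 4.514 cmH2O.
Original PIP = 375/28.8 + 10.4×0.7667 + 11 = 31.995 cmH2O; new PIP = 31.995 + (4.514) = 36.509 cmH2O.

36.5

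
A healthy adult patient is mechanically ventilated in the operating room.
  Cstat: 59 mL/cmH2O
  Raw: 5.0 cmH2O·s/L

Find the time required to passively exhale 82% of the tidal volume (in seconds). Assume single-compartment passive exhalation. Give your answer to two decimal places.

0.51

τ = R × C = 5.0 × 59 mL/cmH2O = 5.0 × 0.059 L/cmH2O = 0.295 s.
Exhaled fraction f = 1 − e^(−t/τ) → t = −τ·ln(1 − f) = −0.295·ln(0.18) = 0.5059 s.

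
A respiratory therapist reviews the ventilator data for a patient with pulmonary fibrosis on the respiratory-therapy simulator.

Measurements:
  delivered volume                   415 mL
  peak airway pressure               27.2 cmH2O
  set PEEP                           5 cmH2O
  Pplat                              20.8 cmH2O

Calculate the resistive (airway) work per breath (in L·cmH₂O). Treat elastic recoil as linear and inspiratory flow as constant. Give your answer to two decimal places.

With constant inspiratory flow the resistive pressure is constant at PIP − Pplat = 27.2 − 20.8 = 6.4 cmH2O, so resistive work = 6.4 × 0.415 = 2.656 L·cmH2O.

2.66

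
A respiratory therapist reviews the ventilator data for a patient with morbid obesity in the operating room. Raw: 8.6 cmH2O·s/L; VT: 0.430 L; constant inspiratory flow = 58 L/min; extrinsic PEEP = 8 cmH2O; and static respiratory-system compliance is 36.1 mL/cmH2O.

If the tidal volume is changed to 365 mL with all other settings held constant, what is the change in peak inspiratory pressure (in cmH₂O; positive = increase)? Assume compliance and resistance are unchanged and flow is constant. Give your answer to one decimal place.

-1.8

PIP = Vt/C + R·V̇ + PEEP (constant-flow equation of motion).
Only the elastic term changes: ΔPIP = ΔVt / C = (365 − 430) / 36.1 = -1.801 cmH2O.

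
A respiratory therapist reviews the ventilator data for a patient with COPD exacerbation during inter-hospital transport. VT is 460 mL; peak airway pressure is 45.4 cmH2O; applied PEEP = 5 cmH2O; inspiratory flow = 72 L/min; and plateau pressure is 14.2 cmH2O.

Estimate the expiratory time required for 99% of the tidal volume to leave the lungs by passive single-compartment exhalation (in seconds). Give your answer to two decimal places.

5.99

Flow: 72 L/min ÷ 60 = 1.2 L/s.
R = (PIP − Pplat)/V̇ = (45.4 − 14.2) / 1.2 = 31.2/1.2 = 26.0 cmH2O·s/L.
C = Vt/(Pplat − PEEP) = 460.0 / (14.2 − 5) = 460.0/9.2 = 50.0 mL/cmH2O.
τ = R × C = 26.0 × 0.05 L/cmH2O = 1.3 s.
t = −τ·ln(1 − 0.99) = −1.3·ln(0.01) = 5.987 s.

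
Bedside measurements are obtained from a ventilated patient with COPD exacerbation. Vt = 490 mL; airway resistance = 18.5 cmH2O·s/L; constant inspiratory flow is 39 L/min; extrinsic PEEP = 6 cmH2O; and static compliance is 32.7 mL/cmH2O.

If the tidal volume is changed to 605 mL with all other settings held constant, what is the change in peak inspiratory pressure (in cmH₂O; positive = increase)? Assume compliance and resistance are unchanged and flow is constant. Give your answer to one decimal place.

3.5

PIP = Vt/C + R·V̇ + PEEP (constant-flow equation of motion).
Only the elastic term changes: ΔPIP = ΔVt / C = (605 − 490) / 32.7 = 3.517 cmH2O.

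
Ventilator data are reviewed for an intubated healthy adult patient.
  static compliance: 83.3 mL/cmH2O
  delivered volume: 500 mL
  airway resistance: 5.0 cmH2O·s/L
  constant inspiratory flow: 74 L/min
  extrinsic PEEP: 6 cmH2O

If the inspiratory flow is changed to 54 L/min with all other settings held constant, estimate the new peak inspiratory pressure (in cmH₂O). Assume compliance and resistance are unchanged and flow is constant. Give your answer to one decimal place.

Flow: 74 L/min ÷ 60 = 1.2333 L/s.
New flow: 54 L/min ÷ 60 = 0.9 L/s.
PIP = Vt/C + R·V̇ + PEEP (constant-flow equation of motion).
Only the resistive term changes: ΔPIP = R × ΔV̇ = 5.0 × (0.9 − 1.2333) = 5.0 × -0.3333 = -1.667 cmH2O.
Original PIP = 500/83.3 + 5.0×1.2333 + 6 = 18.169 cmH2O; new PIP = 18.169 + (-1.667) = 16.502 cmH2O.

16.5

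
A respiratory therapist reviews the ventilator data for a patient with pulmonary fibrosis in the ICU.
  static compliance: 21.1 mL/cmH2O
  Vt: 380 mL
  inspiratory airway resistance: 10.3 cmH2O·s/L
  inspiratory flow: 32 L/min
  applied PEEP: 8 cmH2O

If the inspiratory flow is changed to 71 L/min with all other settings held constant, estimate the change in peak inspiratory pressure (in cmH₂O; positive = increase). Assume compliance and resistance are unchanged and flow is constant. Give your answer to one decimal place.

Flow: 32 L/min ÷ 60 = 0.5333 L/s.
New flow: 71 L/min ÷ 60 = 1.1833 L/s.
PIP = Vt/C + R·V̇ + PEEP (constant-flow equation of motion).
Only the resistive term changes: ΔPIP = R × ΔV̇ = 10.3 × (1.1833 − 0.5333) = 10.3 × 0.65 = 6.695 cmH2O.

6.7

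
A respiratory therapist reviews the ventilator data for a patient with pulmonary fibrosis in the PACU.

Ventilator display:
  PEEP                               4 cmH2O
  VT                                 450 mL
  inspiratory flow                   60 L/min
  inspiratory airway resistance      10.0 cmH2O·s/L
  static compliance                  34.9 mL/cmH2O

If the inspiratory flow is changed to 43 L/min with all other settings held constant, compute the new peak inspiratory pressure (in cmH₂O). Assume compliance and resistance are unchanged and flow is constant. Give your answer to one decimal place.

Flow: 60 L/min ÷ 60 = 1 L/s.
New flow: 43 L/min ÷ 60 = 0.7167 L/s.
PIP = Vt/C + R·V̇ + PEEP (constant-flow equation of motion).
Only the resistive term changes: ΔPIP = R × ΔV̇ = 10.0 × (0.7167 − 1) = 10.0 × -0.2833 = -2.833 cmH2O.
Original PIP = 450/34.9 + 10.0×1 + 4 = 26.894 cmH2O; new PIP = 26.894 + (-2.833) = 24.061 cmH2O.

24.1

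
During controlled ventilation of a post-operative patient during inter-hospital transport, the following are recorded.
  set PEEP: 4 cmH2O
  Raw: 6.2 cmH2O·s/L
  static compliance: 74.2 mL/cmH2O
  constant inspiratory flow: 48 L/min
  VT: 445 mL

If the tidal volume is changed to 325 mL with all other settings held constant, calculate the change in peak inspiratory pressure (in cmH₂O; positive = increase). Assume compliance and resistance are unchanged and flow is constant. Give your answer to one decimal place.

-1.6

PIP = Vt/C + R·V̇ + PEEP (constant-flow equation of motion).
Only the elastic term changes: ΔPIP = ΔVt / C = (325 − 445) / 74.2 = -1.617 cmH2O.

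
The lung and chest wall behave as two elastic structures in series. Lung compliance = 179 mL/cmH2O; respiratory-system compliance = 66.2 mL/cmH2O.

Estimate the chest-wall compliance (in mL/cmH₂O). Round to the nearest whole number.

1/Ccw = 1/Crs − 1/CL.
1/Ccw = 1/66.2 − 1/179 = 0.009519.
Ccw = 105.05 mL/cmH2O.

105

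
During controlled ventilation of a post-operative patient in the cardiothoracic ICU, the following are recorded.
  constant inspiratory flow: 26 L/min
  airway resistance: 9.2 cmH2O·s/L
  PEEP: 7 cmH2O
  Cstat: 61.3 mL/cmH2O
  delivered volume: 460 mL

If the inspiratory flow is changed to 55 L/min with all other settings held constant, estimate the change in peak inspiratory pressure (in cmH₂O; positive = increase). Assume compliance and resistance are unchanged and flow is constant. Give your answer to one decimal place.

Flow: 26 L/min ÷ 60 = 0.4333 L/s.
New flow: 55 L/min ÷ 60 = 0.9167 L/s.
PIP = Vt/C + R·V̇ + PEEP (constant-flow equation of motion).
Only the resistive term changes: ΔPIP = R × ΔV̇ = 9.2 × (0.9167 − 0.4333) = 9.2 × 0.4834 = 4.447 cmH2O.

4.4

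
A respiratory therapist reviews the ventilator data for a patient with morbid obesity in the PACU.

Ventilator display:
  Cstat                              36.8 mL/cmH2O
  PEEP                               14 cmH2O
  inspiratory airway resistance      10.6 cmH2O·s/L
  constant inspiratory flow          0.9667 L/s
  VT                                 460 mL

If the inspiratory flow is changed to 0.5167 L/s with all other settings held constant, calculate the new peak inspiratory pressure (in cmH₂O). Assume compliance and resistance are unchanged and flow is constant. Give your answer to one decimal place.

PIP = Vt/C + R·V̇ + PEEP (constant-flow equation of motion).
Only the resistive term changes: ΔPIP = R × ΔV̇ = 10.6 × (0.5167 − 0.9667) = 10.6 × -0.45 = -4.77 cmH2O.
Original PIP = 460/36.8 + 10.6×0.9667 + 14 = 36.747 cmH2O; new PIP = 36.747 + (-4.77) = 31.977 cmH2O.

32.0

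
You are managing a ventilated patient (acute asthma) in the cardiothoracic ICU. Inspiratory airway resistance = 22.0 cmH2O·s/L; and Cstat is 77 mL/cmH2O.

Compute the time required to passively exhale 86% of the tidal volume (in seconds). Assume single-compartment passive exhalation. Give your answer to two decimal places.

3.33

τ = R × C = 22.0 × 77 mL/cmH2O = 22.0 × 0.077 L/cmH2O = 1.694 s.
Exhaled fraction f = 1 − e^(−t/τ) → t = −τ·ln(1 − f) = −1.694·ln(0.14) = 3.331 s.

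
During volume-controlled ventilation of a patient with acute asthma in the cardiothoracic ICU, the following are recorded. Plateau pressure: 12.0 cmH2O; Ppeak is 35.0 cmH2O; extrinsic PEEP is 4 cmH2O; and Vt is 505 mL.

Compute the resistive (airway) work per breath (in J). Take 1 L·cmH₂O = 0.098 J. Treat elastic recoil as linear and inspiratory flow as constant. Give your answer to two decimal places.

1.14

With constant inspiratory flow the resistive pressure is constant at PIP − Pplat = 35.0 − 12.0 = 23.0 cmH2O, so resistive work = 23.0 × 0.505 = 11.615 L·cmH2O.
× 0.098 J/(L·cmH2O) → 1.138 J.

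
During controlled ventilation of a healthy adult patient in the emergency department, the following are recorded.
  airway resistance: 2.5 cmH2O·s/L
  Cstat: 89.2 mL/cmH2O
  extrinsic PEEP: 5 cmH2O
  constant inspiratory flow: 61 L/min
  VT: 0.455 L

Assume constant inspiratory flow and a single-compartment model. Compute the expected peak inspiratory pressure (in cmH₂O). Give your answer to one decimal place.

12.6

Flow: 61 L/min ÷ 60 = 1.0167 L/s.
Equation of motion (constant flow): PIP = Vt/C + R·V̇ + PEEP.
PIP = 455/89.2 + 2.5×1.0167 + 5 = 5.101 + 2.542 + 5 = 12.643 cmH2O.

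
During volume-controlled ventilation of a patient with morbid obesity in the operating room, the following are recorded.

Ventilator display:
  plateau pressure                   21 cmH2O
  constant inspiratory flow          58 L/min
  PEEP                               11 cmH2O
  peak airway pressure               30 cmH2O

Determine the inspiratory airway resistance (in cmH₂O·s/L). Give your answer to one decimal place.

Flow: 58 L/min ÷ 60 = 0.9667 L/s.
Raw = (PIP − Pplat) / flow = (30 − 21) / 0.9667 = 9.0 / 0.9667 = 9.31 cmH2O·s/L.

9.3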